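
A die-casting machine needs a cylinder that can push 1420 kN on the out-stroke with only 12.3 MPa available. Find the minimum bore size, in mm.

Extension force acts on the full piston face: F = P × (π/4)D².
D = √(4F / (πP)) = √(4 × 1420 kN / (π × 12.3 MPa))

D ≈ 383 mm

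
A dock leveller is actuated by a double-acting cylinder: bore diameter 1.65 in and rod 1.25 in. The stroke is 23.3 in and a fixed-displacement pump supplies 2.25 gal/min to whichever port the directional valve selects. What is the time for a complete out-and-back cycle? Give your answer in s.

Cap-side area A_cap = π/4 × (1.65 in)² = 2.138 in^2
Rod-side annular area A_ann = π/4 × (1.65² − 1.25²) = 0.9111 in^2
t_ext = A_cap·L/Q = 5.751 s
t_ret = A_ann·L/Q = 2.451 s
t_cycle = t_ext + t_ret

t ≈ 8.20 s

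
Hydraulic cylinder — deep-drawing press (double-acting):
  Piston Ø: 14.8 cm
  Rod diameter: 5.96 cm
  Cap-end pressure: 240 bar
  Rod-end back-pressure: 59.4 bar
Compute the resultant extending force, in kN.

F ≈ 327 kN

Cap-side area A_cap = π/4 × (14.8 cm)² = 172.0 cm^2
Rod-side annular area A_ann = π/4 × (14.8² − 5.96²) = 144.1 cm^2
Net thrust = P_cap·A_cap − P_rod·A_ann = 412.9 kN − 85.62 kN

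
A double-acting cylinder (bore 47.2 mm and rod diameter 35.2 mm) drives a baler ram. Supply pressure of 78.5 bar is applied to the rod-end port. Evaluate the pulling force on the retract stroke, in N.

Rod-side annular area A_ann = π/4 × (47.2² − 35.2²) = 776.6 mm^2
On retraction the pressure acts on the annular area (bore minus rod).
F = P × A_ann

F ≈ 6100 N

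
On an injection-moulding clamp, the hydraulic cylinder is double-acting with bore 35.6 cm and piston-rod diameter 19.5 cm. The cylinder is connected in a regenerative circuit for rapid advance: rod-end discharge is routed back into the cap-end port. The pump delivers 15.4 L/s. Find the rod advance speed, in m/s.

In regeneration the rod-end outflow joins the pump flow into the cap end, so the net volume the pump must supply per unit advance equals the rod cross-section area.
Rod cross-section A_rod = π/4 × (19.5 cm)² = 298.6 cm^2
v = Q_pump / A_rod

v ≈ 0.516 m/s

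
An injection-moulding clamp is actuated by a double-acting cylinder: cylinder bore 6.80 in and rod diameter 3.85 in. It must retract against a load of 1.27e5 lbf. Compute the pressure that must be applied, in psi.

Rod-side annular area A_ann = π/4 × (6.80² − 3.85²) = 24.68 in^2
Retraction: pressure acts on the annular area.
P = F / A = 1.27e5 lbf / A

P ≈ 5150 psi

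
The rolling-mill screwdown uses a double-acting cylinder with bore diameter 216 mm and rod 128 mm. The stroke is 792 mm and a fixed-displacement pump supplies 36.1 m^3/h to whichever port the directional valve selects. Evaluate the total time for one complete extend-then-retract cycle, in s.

t ≈ 4.77 s

Cap-side area A_cap = π/4 × (216 mm)² = 36640 mm^2
Rod-side annular area A_ann = π/4 × (216² − 128²) = 23780 mm^2
t_ext = A_cap·L/Q = 2.894 s
t_ret = A_ann·L/Q = 1.878 s
t_cycle = t_ext + t_ret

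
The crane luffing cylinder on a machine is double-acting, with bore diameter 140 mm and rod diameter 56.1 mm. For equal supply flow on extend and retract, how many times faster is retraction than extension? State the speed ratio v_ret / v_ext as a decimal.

v_ret/v_ext ≈ 1.19

Cap-side area A_cap = π/4 × (140 mm)² = 15390 mm^2
Rod-side annular area A_ann = π/4 × (140² − 56.1²) = 12920 mm^2
For equal Q, v ∝ 1/A, so v_ret/v_ext = A_cap/A_ann.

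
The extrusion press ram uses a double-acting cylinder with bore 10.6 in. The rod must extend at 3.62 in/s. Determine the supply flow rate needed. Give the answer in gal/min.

Cap-side area A_cap = π/4 × (10.6 in)² = 88.25 in^2
Q = A × v

Q ≈ 83.0 gal/min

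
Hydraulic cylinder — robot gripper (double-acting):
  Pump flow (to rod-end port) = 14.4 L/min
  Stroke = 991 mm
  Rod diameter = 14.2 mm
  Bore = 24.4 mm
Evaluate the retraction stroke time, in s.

Rod-side annular area A_ann = π/4 × (24.4² − 14.2²) = 309.2 mm^2
Swept volume V = A × L; t = V / Q = A·L / Q

t ≈ 1.28 s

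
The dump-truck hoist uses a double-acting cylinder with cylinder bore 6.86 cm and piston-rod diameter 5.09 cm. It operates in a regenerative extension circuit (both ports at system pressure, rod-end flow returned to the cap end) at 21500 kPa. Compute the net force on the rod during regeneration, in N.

F ≈ 43700 N

With equal pressure on both faces, forces on the annular region cancel; the net push is pressure × rod cross-section.
Rod cross-section A_rod = π/4 × (5.09 cm)² = 20.35 cm^2
F = P × A_rod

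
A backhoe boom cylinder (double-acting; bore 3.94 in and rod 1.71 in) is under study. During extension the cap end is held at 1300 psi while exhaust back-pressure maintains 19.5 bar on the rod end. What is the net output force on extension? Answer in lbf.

Cap-side area A_cap = π/4 × (3.94 in)² = 12.19 in^2
Rod-side annular area A_ann = π/4 × (3.94² − 1.71²) = 9.896 in^2
Net thrust = P_cap·A_cap − P_rod·A_ann = 15850 lbf − 2799 lbf

F ≈ 13100 lbf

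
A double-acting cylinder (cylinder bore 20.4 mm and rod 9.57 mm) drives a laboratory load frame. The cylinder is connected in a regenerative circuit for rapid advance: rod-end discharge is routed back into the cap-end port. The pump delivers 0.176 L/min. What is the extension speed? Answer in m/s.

In regeneration the rod-end outflow joins the pump flow into the cap end, so the net volume the pump must supply per unit advance equals the rod cross-section area.
Rod cross-section A_rod = π/4 × (9.57 mm)² = 71.93 mm^2
v = Q_pump / A_rod

v ≈ 0.0408 m/s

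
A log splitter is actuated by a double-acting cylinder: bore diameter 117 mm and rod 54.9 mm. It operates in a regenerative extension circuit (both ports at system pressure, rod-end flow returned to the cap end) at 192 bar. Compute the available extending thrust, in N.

With equal pressure on both faces, forces on the annular region cancel; the net push is pressure × rod cross-section.
Rod cross-section A_rod = π/4 × (54.9 mm)² = 2367 mm^2
F = P × A_rod

F ≈ 45500 N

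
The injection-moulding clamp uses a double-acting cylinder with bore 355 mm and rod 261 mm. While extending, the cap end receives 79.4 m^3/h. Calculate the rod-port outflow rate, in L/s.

Q_out ≈ 10.1 L/s

Cap-side area A_cap = π/4 × (355 mm)² = 98980 mm^2
Rod-side annular area A_ann = π/4 × (355² − 261²) = 45480 mm^2
Piston speed v = Q_in/A_cap; rod-end outflow Q_out = v × A_ann = Q_in × A_ann/A_cap.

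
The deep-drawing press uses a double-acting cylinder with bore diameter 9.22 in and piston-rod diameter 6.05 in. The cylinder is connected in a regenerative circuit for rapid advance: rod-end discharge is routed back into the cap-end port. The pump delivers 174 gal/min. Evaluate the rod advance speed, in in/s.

v ≈ 23.3 in/s

In regeneration the rod-end outflow joins the pump flow into the cap end, so the net volume the pump must supply per unit advance equals the rod cross-section area.
Rod cross-section A_rod = π/4 × (6.05 in)² = 28.75 in^2
v = Q_pump / A_rod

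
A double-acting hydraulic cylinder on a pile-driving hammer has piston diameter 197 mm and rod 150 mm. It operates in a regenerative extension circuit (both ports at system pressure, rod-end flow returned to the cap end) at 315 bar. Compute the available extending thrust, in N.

With equal pressure on both faces, forces on the annular region cancel; the net push is pressure × rod cross-section.
Rod cross-section A_rod = π/4 × (150 mm)² = 17670 mm^2
F = P × A_rod

F ≈ 5.57e5 N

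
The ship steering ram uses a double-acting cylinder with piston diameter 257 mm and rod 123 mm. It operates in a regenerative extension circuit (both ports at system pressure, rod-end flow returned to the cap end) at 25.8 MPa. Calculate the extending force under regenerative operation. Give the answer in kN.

With equal pressure on both faces, forces on the annular region cancel; the net push is pressure × rod cross-section.
Rod cross-section A_rod = π/4 × (123 mm)² = 11880 mm^2
F = P × A_rod

F ≈ 307 kN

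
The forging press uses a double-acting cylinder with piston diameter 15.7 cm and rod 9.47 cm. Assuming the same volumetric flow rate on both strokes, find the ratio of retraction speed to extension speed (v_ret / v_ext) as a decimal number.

v_ret/v_ext ≈ 1.57

Cap-side area A_cap = π/4 × (15.7 cm)² = 193.6 cm^2
Rod-side annular area A_ann = π/4 × (15.7² − 9.47²) = 123.2 cm^2
For equal Q, v ∝ 1/A, so v_ret/v_ext = A_cap/A_ann.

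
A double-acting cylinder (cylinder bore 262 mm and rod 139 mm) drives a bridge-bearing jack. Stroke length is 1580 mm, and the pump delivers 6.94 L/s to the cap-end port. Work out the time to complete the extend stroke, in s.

t ≈ 12.3 s

Cap-side area A_cap = π/4 × (262 mm)² = 53910 mm^2
Swept volume V = A × L; t = V / Q = A·L / Q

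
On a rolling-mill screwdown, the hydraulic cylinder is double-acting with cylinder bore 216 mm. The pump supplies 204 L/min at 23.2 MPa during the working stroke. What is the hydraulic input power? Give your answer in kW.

Hydraulic power = P × Q

W ≈ 78.9 kW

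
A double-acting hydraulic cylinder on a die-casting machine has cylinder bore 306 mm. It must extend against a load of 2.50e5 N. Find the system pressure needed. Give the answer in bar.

Cap-side area A_cap = π/4 × (306 mm)² = 73540 mm^2
P = F / A = 2.50e5 N / A

P ≈ 34.0 bar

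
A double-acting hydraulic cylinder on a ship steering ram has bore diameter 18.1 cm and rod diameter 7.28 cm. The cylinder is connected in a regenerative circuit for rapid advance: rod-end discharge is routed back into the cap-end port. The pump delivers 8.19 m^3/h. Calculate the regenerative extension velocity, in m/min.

v ≈ 32.8 m/min

In regeneration the rod-end outflow joins the pump flow into the cap end, so the net volume the pump must supply per unit advance equals the rod cross-section area.
Rod cross-section A_rod = π/4 × (7.28 cm)² = 41.62 cm^2
v = Q_pump / A_rod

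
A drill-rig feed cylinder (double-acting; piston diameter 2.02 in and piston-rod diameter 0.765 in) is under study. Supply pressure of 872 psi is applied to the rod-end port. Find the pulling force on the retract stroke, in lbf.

F ≈ 2390 lbf

Rod-side annular area A_ann = π/4 × (2.02² − 0.765²) = 2.745 in^2
On retraction the pressure acts on the annular area (bore minus rod).
F = P × A_ann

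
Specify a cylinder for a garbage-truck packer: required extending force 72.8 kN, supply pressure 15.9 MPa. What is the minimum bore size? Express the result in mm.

Extension force acts on the full piston face: F = P × (π/4)D².
D = √(4F / (πP)) = √(4 × 72.8 kN / (π × 15.9 MPa))

D ≈ 76.4 mm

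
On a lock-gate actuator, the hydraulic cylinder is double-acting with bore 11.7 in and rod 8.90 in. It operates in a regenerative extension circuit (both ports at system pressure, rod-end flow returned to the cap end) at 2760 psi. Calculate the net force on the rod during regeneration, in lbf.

With equal pressure on both faces, forces on the annular region cancel; the net push is pressure × rod cross-section.
Rod cross-section A_rod = π/4 × (8.90 in)² = 62.21 in^2
F = P × A_rod

F ≈ 1.72e5 lbf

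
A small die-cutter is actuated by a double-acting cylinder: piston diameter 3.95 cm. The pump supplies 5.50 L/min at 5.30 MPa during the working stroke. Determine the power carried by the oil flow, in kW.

W ≈ 0.486 kW

Hydraulic power = P × Q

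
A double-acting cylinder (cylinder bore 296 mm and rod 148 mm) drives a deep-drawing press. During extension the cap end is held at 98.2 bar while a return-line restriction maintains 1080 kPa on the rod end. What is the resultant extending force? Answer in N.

Cap-side area A_cap = π/4 × (296 mm)² = 68810 mm^2
Rod-side annular area A_ann = π/4 × (296² − 148²) = 51610 mm^2
Net thrust = P_cap·A_cap − P_rod·A_ann = 6.757e5 N − 55740 N

F ≈ 6.20e5 N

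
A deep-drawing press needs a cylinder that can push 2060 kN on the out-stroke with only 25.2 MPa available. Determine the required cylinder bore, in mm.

D ≈ 323 mm

Extension force acts on the full piston face: F = P × (π/4)D².
D = √(4F / (πP)) = √(4 × 2060 kN / (π × 25.2 MPa))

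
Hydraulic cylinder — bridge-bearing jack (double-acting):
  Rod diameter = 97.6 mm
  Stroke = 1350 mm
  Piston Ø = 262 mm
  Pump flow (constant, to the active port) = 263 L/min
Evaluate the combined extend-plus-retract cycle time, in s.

t ≈ 30.9 s

Cap-side area A_cap = π/4 × (262 mm)² = 53910 mm^2
Rod-side annular area A_ann = π/4 × (262² − 97.6²) = 46430 mm^2
t_ext = A_cap·L/Q = 16.60 s
t_ret = A_ann·L/Q = 14.30 s
t_cycle = t_ext + t_ret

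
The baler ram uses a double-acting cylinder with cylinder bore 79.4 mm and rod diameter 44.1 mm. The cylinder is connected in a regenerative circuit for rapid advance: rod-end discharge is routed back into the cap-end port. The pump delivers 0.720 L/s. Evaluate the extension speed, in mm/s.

v ≈ 471 mm/s

In regeneration the rod-end outflow joins the pump flow into the cap end, so the net volume the pump must supply per unit advance equals the rod cross-section area.
Rod cross-section A_rod = π/4 × (44.1 mm)² = 1527 mm^2
v = Q_pump / A_rod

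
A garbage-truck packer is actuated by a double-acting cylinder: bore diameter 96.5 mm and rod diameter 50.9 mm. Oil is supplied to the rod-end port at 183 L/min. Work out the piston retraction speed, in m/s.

Rod-side annular area A_ann = π/4 × (96.5² − 50.9²) = 5279 mm^2
Flow into the rod-end port fills the annular volume.
v = Q / A

v ≈ 0.578 m/s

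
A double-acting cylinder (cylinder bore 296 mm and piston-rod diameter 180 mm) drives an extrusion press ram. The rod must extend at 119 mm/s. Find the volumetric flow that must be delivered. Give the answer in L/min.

Cap-side area A_cap = π/4 × (296 mm)² = 68810 mm^2
Q = A × v

Q ≈ 491 L/min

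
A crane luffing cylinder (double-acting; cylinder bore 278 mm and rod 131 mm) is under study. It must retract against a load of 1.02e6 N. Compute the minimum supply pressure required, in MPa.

Rod-side annular area A_ann = π/4 × (278² − 131²) = 47220 mm^2
Retraction: pressure acts on the annular area.
P = F / A = 1.02e6 N / A

P ≈ 21.6 MPa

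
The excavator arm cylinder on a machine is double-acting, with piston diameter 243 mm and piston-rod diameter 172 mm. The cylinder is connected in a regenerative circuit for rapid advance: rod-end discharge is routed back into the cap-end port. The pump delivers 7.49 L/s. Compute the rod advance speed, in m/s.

In regeneration the rod-end outflow joins the pump flow into the cap end, so the net volume the pump must supply per unit advance equals the rod cross-section area.
Rod cross-section A_rod = π/4 × (172 mm)² = 23240 mm^2
v = Q_pump / A_rod

v ≈ 0.322 m/s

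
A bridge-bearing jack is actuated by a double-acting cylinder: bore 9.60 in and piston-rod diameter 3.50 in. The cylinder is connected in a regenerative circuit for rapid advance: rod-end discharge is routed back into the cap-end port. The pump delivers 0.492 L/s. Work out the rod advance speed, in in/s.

In regeneration the rod-end outflow joins the pump flow into the cap end, so the net volume the pump must supply per unit advance equals the rod cross-section area.
Rod cross-section A_rod = π/4 × (3.50 in)² = 9.621 in^2
v = Q_pump / A_rod

v ≈ 3.12 in/s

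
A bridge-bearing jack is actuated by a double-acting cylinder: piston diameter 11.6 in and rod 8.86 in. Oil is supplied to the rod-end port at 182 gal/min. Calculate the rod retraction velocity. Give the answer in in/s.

Rod-side annular area A_ann = π/4 × (11.6² − 8.86²) = 44.03 in^2
Flow into the rod-end port fills the annular volume.
v = Q / A

v ≈ 15.9 in/s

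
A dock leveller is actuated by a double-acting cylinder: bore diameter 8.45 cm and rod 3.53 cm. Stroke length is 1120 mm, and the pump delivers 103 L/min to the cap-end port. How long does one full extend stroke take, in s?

Cap-side area A_cap = π/4 × (8.45 cm)² = 56.08 cm^2
Swept volume V = A × L; t = V / Q = A·L / Q

t ≈ 3.66 s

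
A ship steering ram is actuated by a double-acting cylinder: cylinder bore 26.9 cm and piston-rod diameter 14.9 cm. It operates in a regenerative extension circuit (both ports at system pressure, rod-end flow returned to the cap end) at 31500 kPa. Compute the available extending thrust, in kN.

With equal pressure on both faces, forces on the annular region cancel; the net push is pressure × rod cross-section.
Rod cross-section A_rod = π/4 × (14.9 cm)² = 174.4 cm^2
F = P × A_rod

F ≈ 549 kN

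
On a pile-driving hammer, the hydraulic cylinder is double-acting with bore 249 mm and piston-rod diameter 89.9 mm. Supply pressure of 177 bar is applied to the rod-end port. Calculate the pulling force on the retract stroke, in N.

Rod-side annular area A_ann = π/4 × (249² − 89.9²) = 42350 mm^2
On retraction the pressure acts on the annular area (bore minus rod).
F = P × A_ann

F ≈ 7.50e5 N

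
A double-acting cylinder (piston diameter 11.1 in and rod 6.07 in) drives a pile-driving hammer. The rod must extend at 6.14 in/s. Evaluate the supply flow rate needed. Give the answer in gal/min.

Q ≈ 154 gal/min

Cap-side area A_cap = π/4 × (11.1 in)² = 96.77 in^2
Q = A × v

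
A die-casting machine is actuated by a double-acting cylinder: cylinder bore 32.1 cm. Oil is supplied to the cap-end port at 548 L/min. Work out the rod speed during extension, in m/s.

Cap-side area A_cap = π/4 × (32.1 cm)² = 809.3 cm^2
v = Q / A

v ≈ 0.113 m/s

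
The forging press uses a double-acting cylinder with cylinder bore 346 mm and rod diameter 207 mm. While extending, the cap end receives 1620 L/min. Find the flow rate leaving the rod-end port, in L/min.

Q_out ≈ 1040 L/min

Cap-side area A_cap = π/4 × (346 mm)² = 94020 mm^2
Rod-side annular area A_ann = π/4 × (346² − 207²) = 60370 mm^2
Piston speed v = Q_in/A_cap; rod-end outflow Q_out = v × A_ann = Q_in × A_ann/A_cap.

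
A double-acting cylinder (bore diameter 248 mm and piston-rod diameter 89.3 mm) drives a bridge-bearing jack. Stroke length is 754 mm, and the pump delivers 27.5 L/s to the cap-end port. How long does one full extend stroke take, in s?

t ≈ 1.32 s

Cap-side area A_cap = π/4 × (248 mm)² = 48310 mm^2
Swept volume V = A × L; t = V / Q = A·L / Q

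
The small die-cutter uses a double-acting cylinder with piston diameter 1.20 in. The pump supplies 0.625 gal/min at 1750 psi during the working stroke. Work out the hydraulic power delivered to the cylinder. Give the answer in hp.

Hydraulic power = P × Q

W ≈ 0.638 hp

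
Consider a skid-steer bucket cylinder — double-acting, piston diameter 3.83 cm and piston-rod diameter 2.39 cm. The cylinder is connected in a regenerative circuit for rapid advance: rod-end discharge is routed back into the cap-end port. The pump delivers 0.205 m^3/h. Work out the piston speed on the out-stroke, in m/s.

In regeneration the rod-end outflow joins the pump flow into the cap end, so the net volume the pump must supply per unit advance equals the rod cross-section area.
Rod cross-section A_rod = π/4 × (2.39 cm)² = 4.486 cm^2
v = Q_pump / A_rod

v ≈ 0.127 m/s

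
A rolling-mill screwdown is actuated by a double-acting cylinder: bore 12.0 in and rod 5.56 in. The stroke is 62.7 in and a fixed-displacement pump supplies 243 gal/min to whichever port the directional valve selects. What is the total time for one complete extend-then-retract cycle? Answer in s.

t ≈ 13.5 s

Cap-side area A_cap = π/4 × (12.0 in)² = 113.1 in^2
Rod-side annular area A_ann = π/4 × (12.0² − 5.56²) = 88.82 in^2
t_ext = A_cap·L/Q = 7.580 s
t_ret = A_ann·L/Q = 5.953 s
t_cycle = t_ext + t_ret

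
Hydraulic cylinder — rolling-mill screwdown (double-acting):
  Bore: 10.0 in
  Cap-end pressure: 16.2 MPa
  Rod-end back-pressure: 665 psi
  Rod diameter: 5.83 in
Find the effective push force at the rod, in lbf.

Cap-side area A_cap = π/4 × (10.0 in)² = 78.54 in^2
Rod-side annular area A_ann = π/4 × (10.0² − 5.83²) = 51.84 in^2
Net thrust = P_cap·A_cap − P_rod·A_ann = 1.845e5 lbf − 34480 lbf

F ≈ 1.50e5 lbf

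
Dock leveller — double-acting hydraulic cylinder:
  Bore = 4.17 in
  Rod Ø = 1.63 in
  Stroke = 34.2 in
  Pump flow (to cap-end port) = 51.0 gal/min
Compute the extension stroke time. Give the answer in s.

t ≈ 2.38 s

Cap-side area A_cap = π/4 × (4.17 in)² = 13.66 in^2
Swept volume V = A × L; t = V / Q = A·L / Q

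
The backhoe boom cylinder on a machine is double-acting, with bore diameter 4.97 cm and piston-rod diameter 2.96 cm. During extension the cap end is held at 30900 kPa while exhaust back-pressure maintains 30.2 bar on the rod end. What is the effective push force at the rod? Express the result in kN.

F ≈ 56.2 kN

Cap-side area A_cap = π/4 × (4.97 cm)² = 19.40 cm^2
Rod-side annular area A_ann = π/4 × (4.97² − 2.96²) = 12.52 cm^2
Net thrust = P_cap·A_cap − P_rod·A_ann = 59.95 kN − 3.781 kN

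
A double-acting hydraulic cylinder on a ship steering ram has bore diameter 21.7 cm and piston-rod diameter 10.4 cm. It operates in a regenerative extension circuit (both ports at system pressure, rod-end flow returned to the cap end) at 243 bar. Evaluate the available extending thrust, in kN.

With equal pressure on both faces, forces on the annular region cancel; the net push is pressure × rod cross-section.
Rod cross-section A_rod = π/4 × (10.4 cm)² = 84.95 cm^2
F = P × A_rod

F ≈ 206 kN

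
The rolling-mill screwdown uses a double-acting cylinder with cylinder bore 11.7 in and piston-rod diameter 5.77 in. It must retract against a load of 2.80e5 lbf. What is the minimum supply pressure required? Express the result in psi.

Rod-side annular area A_ann = π/4 × (11.7² − 5.77²) = 81.36 in^2
Retraction: pressure acts on the annular area.
P = F / A = 2.80e5 lbf / A

P ≈ 3440 psi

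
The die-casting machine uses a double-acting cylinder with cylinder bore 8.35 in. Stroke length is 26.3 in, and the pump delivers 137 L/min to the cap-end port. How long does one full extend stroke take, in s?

Cap-side area A_cap = π/4 × (8.35 in)² = 54.76 in^2
Swept volume V = A × L; t = V / Q = A·L / Q

t ≈ 10.3 s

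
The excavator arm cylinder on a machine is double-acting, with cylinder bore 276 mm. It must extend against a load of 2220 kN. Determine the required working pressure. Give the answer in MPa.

P ≈ 37.1 MPa

Cap-side area A_cap = π/4 × (276 mm)² = 59830 mm^2
P = F / A = 2220 kN / A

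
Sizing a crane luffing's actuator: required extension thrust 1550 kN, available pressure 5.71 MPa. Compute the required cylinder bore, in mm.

Extension force acts on the full piston face: F = P × (π/4)D².
D = √(4F / (πP)) = √(4 × 1550 kN / (π × 5.71 MPa))

D ≈ 588 mm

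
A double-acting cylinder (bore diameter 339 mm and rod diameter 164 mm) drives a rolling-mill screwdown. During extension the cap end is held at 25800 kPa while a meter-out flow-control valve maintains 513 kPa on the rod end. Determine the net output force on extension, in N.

Cap-side area A_cap = π/4 × (339 mm)² = 90260 mm^2
Rod-side annular area A_ann = π/4 × (339² − 164²) = 69130 mm^2
Net thrust = P_cap·A_cap − P_rod·A_ann = 2.329e6 N − 35470 N

F ≈ 2.29e6 N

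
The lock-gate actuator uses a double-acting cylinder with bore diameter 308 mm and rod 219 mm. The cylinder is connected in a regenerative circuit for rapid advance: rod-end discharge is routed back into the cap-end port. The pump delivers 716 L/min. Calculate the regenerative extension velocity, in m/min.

v ≈ 19.0 m/min

In regeneration the rod-end outflow joins the pump flow into the cap end, so the net volume the pump must supply per unit advance equals the rod cross-section area.
Rod cross-section A_rod = π/4 × (219 mm)² = 37670 mm^2
v = Q_pump / A_rod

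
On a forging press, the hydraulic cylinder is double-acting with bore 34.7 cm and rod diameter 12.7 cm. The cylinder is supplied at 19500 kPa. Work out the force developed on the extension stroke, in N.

F ≈ 1.84e6 N

Cap-side area A_cap = π/4 × (34.7 cm)² = 945.7 cm^2
F = P × A_cap = 19500 kPa × A_cap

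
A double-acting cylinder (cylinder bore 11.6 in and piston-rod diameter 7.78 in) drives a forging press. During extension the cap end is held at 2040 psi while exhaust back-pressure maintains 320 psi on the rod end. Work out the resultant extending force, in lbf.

F ≈ 1.97e5 lbf

Cap-side area A_cap = π/4 × (11.6 in)² = 105.7 in^2
Rod-side annular area A_ann = π/4 × (11.6² − 7.78²) = 58.14 in^2
Net thrust = P_cap·A_cap − P_rod·A_ann = 2.156e5 lbf − 18610 lbf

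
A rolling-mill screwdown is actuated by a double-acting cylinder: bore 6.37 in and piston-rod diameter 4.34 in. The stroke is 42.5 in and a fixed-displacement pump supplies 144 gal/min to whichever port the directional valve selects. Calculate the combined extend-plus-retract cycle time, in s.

Cap-side area A_cap = π/4 × (6.37 in)² = 31.87 in^2
Rod-side annular area A_ann = π/4 × (6.37² − 4.34²) = 17.08 in^2
t_ext = A_cap·L/Q = 2.443 s
t_ret = A_ann·L/Q = 1.309 s
t_cycle = t_ext + t_ret

t ≈ 3.75 s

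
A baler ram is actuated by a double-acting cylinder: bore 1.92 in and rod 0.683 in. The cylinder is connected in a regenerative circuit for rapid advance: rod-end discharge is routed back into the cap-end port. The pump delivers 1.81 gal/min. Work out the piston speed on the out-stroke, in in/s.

v ≈ 19.0 in/s

In regeneration the rod-end outflow joins the pump flow into the cap end, so the net volume the pump must supply per unit advance equals the rod cross-section area.
Rod cross-section A_rod = π/4 × (0.683 in)² = 0.3664 in^2
v = Q_pump / A_rod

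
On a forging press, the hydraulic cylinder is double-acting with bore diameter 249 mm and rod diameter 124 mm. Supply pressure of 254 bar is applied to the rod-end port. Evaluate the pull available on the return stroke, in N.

Rod-side annular area A_ann = π/4 × (249² − 124²) = 36620 mm^2
On retraction the pressure acts on the annular area (bore minus rod).
F = P × A_ann

F ≈ 9.30e5 N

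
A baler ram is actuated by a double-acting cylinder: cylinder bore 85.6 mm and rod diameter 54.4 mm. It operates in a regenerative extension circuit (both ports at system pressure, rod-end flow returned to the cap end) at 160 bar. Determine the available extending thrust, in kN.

F ≈ 37.2 kN

With equal pressure on both faces, forces on the annular region cancel; the net push is pressure × rod cross-section.
Rod cross-section A_rod = π/4 × (54.4 mm)² = 2324 mm^2
F = P × A_rod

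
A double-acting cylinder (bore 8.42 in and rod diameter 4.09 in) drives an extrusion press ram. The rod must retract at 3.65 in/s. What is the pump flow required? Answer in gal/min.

Rod-side annular area A_ann = π/4 × (8.42² − 4.09²) = 42.54 in^2
Q = A × v

Q ≈ 40.3 gal/min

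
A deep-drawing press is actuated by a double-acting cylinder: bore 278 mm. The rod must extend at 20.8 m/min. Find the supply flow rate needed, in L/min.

Q ≈ 1260 L/min

Cap-side area A_cap = π/4 × (278 mm)² = 60700 mm^2
Q = A × v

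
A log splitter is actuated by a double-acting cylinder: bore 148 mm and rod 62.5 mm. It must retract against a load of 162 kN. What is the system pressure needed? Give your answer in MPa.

P ≈ 11.5 MPa

Rod-side annular area A_ann = π/4 × (148² − 62.5²) = 14140 mm^2
Retraction: pressure acts on the annular area.
P = F / A = 162 kN / A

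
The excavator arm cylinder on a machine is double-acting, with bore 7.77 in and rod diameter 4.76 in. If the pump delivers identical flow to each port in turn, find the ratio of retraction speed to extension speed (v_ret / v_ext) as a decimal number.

v_ret/v_ext ≈ 1.60

Cap-side area A_cap = π/4 × (7.77 in)² = 47.42 in^2
Rod-side annular area A_ann = π/4 × (7.77² − 4.76²) = 29.62 in^2
For equal Q, v ∝ 1/A, so v_ret/v_ext = A_cap/A_ann.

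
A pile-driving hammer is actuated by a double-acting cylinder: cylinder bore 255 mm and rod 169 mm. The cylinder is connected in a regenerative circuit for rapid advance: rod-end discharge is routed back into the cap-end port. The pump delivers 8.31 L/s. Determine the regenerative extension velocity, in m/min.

v ≈ 22.2 m/min

In regeneration the rod-end outflow joins the pump flow into the cap end, so the net volume the pump must supply per unit advance equals the rod cross-section area.
Rod cross-section A_rod = π/4 × (169 mm)² = 22430 mm^2
v = Q_pump / A_rod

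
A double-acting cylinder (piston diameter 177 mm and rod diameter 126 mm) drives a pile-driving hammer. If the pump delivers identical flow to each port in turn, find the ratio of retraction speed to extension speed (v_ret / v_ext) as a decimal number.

Cap-side area A_cap = π/4 × (177 mm)² = 24610 mm^2
Rod-side annular area A_ann = π/4 × (177² − 126²) = 12140 mm^2
For equal Q, v ∝ 1/A, so v_ret/v_ext = A_cap/A_ann.

v_ret/v_ext ≈ 2.03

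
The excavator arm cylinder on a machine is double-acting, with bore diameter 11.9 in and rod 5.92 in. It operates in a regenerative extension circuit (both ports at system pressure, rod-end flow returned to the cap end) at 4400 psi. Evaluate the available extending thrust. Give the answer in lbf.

F ≈ 1.21e5 lbf

With equal pressure on both faces, forces on the annular region cancel; the net push is pressure × rod cross-section.
Rod cross-section A_rod = π/4 × (5.92 in)² = 27.53 in^2
F = P × A_rod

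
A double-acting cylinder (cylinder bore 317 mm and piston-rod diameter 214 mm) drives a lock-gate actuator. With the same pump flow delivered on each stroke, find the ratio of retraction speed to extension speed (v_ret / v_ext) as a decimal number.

v_ret/v_ext ≈ 1.84

Cap-side area A_cap = π/4 × (317 mm)² = 78920 mm^2
Rod-side annular area A_ann = π/4 × (317² − 214²) = 42960 mm^2
For equal Q, v ∝ 1/A, so v_ret/v_ext = A_cap/A_ann.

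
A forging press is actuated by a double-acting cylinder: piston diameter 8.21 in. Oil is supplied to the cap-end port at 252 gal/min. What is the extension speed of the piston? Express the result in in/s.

v ≈ 18.3 in/s

Cap-side area A_cap = π/4 × (8.21 in)² = 52.94 in^2
v = Q / A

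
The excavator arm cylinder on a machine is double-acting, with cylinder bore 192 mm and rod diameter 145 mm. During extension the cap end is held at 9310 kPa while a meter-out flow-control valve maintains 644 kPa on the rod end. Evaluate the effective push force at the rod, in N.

Cap-side area A_cap = π/4 × (192 mm)² = 28950 mm^2
Rod-side annular area A_ann = π/4 × (192² − 145²) = 12440 mm^2
Net thrust = P_cap·A_cap − P_rod·A_ann = 2.696e5 N − 8011 N

F ≈ 2.62e5 N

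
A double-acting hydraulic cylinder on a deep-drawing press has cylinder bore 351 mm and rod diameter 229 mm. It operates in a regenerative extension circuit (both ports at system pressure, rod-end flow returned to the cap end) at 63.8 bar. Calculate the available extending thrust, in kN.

F ≈ 263 kN

With equal pressure on both faces, forces on the annular region cancel; the net push is pressure × rod cross-section.
Rod cross-section A_rod = π/4 × (229 mm)² = 41190 mm^2
F = P × A_rod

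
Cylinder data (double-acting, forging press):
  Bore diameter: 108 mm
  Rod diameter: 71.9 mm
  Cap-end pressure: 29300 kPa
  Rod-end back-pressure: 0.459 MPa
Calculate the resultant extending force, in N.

Cap-side area A_cap = π/4 × (108 mm)² = 9161 mm^2
Rod-side annular area A_ann = π/4 × (108² − 71.9²) = 5101 mm^2
Net thrust = P_cap·A_cap − P_rod·A_ann = 2.684e5 N − 2341 N

F ≈ 2.66e5 N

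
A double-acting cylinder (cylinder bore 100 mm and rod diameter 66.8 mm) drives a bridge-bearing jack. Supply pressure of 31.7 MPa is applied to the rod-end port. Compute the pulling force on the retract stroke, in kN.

F ≈ 138 kN

Rod-side annular area A_ann = π/4 × (100² − 66.8²) = 4349 mm^2
On retraction the pressure acts on the annular area (bore minus rod).
F = P × A_ann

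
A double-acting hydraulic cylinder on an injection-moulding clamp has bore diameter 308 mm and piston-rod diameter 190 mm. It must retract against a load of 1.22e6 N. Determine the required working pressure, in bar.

P ≈ 264 bar

Rod-side annular area A_ann = π/4 × (308² − 190²) = 46150 mm^2
Retraction: pressure acts on the annular area.
P = F / A = 1.22e6 N / A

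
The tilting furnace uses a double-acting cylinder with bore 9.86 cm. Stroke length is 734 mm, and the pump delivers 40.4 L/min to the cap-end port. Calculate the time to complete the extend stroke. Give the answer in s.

t ≈ 8.32 s

Cap-side area A_cap = π/4 × (9.86 cm)² = 76.36 cm^2
Swept volume V = A × L; t = V / Q = A·L / Q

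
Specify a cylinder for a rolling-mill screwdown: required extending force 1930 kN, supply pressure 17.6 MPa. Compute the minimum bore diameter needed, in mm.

Extension force acts on the full piston face: F = P × (π/4)D².
D = √(4F / (πP)) = √(4 × 1930 kN / (π × 17.6 MPa))

D ≈ 374 mm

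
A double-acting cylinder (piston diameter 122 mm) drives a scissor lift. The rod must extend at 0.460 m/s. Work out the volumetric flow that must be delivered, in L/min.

Cap-side area A_cap = π/4 × (122 mm)² = 11690 mm^2
Q = A × v

Q ≈ 323 L/min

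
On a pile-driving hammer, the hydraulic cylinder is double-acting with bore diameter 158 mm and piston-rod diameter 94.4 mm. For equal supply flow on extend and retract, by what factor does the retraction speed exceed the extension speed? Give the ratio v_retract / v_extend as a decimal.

Cap-side area A_cap = π/4 × (158 mm)² = 19610 mm^2
Rod-side annular area A_ann = π/4 × (158² − 94.4²) = 12610 mm^2
For equal Q, v ∝ 1/A, so v_ret/v_ext = A_cap/A_ann.

v_ret/v_ext ≈ 1.56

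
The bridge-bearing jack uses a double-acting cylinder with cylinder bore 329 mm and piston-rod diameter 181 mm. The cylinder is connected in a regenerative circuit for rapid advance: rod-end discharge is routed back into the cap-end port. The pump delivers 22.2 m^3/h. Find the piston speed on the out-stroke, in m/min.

In regeneration the rod-end outflow joins the pump flow into the cap end, so the net volume the pump must supply per unit advance equals the rod cross-section area.
Rod cross-section A_rod = π/4 × (181 mm)² = 25730 mm^2
v = Q_pump / A_rod

v ≈ 14.4 m/min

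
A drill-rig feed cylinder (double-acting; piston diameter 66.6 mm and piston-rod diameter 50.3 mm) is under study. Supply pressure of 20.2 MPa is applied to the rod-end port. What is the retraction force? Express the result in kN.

Rod-side annular area A_ann = π/4 × (66.6² − 50.3²) = 1497 mm^2
On retraction the pressure acts on the annular area (bore minus rod).
F = P × A_ann

F ≈ 30.2 kN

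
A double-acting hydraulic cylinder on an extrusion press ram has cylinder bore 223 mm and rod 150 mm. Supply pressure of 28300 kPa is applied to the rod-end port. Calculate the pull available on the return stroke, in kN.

Rod-side annular area A_ann = π/4 × (223² − 150²) = 21390 mm^2
On retraction the pressure acts on the annular area (bore minus rod).
F = P × A_ann

F ≈ 605 kN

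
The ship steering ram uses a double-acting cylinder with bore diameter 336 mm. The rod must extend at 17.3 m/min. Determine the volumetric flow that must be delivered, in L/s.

Cap-side area A_cap = π/4 × (336 mm)² = 88670 mm^2
Q = A × v

Q ≈ 25.6 L/s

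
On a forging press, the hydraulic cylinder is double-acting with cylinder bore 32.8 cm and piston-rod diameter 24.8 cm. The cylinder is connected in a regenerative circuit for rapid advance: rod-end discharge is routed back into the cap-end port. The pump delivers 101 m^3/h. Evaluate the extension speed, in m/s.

v ≈ 0.581 m/s

In regeneration the rod-end outflow joins the pump flow into the cap end, so the net volume the pump must supply per unit advance equals the rod cross-section area.
Rod cross-section A_rod = π/4 × (24.8 cm)² = 483.1 cm^2
v = Q_pump / A_rod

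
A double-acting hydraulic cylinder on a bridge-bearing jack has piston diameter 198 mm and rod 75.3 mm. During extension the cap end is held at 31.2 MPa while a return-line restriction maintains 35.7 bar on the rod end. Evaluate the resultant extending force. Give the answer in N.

F ≈ 8.67e5 N

Cap-side area A_cap = π/4 × (198 mm)² = 30790 mm^2
Rod-side annular area A_ann = π/4 × (198² − 75.3²) = 26340 mm^2
Net thrust = P_cap·A_cap − P_rod·A_ann = 9.607e5 N − 94020 N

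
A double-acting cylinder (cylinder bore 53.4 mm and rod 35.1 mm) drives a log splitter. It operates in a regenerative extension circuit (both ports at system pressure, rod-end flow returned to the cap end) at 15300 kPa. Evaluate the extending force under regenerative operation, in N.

F ≈ 14800 N

With equal pressure on both faces, forces on the annular region cancel; the net push is pressure × rod cross-section.
Rod cross-section A_rod = π/4 × (35.1 mm)² = 967.6 mm^2
F = P × A_rod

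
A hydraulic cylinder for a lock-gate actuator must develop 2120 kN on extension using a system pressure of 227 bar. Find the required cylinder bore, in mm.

D ≈ 345 mm

Extension force acts on the full piston face: F = P × (π/4)D².
D = √(4F / (πP)) = √(4 × 2120 kN / (π × 227 bar))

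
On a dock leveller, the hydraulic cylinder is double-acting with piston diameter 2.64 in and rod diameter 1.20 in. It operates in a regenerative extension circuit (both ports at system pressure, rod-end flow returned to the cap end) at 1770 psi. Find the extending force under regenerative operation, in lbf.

F ≈ 2000 lbf

With equal pressure on both faces, forces on the annular region cancel; the net push is pressure × rod cross-section.
Rod cross-section A_rod = π/4 × (1.20 in)² = 1.131 in^2
F = P × A_rod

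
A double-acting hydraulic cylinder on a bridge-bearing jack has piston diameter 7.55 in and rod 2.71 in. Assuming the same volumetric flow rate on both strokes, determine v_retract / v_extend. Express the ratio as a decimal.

v_ret/v_ext ≈ 1.15

Cap-side area A_cap = π/4 × (7.55 in)² = 44.77 in^2
Rod-side annular area A_ann = π/4 × (7.55² − 2.71²) = 39.00 in^2
For equal Q, v ∝ 1/A, so v_ret/v_ext = A_cap/A_ann.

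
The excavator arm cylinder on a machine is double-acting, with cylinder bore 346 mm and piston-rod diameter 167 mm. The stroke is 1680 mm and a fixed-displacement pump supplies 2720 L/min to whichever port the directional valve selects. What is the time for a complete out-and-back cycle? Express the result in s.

t ≈ 6.16 s

Cap-side area A_cap = π/4 × (346 mm)² = 94020 mm^2
Rod-side annular area A_ann = π/4 × (346² − 167²) = 72120 mm^2
t_ext = A_cap·L/Q = 3.484 s
t_ret = A_ann·L/Q = 2.673 s
t_cycle = t_ext + t_ret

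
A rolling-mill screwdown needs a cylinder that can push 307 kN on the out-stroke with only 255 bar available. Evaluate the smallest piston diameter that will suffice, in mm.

Extension force acts on the full piston face: F = P × (π/4)D².
D = √(4F / (πP)) = √(4 × 307 kN / (π × 255 bar))

D ≈ 124 mm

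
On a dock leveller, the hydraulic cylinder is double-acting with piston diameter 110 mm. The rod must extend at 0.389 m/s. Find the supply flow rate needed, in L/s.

Q ≈ 3.70 L/s

Cap-side area A_cap = π/4 × (110 mm)² = 9503 mm^2
Q = A × v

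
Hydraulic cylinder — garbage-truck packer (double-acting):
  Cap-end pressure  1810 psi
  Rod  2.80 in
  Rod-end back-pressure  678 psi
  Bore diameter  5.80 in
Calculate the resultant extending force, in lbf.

Cap-side area A_cap = π/4 × (5.80 in)² = 26.42 in^2
Rod-side annular area A_ann = π/4 × (5.80² − 2.80²) = 20.26 in^2
Net thrust = P_cap·A_cap − P_rod·A_ann = 47820 lbf − 13740 lbf

F ≈ 34100 lbf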